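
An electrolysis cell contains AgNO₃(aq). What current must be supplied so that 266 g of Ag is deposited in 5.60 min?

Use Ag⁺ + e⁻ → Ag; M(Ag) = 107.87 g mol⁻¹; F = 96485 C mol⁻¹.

n(Ag) = 266 / 107.87 = 2.466 mol.
n(e⁻) = 1 × 2.466 = 2.466 mol.
Q = n(e⁻)·F = 2.466 × 96485 = 237900 C.
I = Q/t = 237900 / 336.00 s = 708 A.

708 A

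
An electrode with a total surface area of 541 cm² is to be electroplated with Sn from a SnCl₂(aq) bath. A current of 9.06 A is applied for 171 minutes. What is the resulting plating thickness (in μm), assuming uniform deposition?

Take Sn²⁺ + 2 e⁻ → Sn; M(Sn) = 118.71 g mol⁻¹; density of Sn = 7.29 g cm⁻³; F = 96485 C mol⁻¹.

Q = I·t = 9.060 × 10260 = 92960 C; n(e⁻) = 0.9634 mol.
n(Sn) = n(e⁻)/2 = 0.4817 mol, so m = 0.4817 × 118.71 = 57.18 g.
Volume = m/ρ = 57.18 / 7.29 = 7.844 cm³.
Thickness = V/A = 7.844 / 541 = 0.0145 cm = 145 μm.

145 μm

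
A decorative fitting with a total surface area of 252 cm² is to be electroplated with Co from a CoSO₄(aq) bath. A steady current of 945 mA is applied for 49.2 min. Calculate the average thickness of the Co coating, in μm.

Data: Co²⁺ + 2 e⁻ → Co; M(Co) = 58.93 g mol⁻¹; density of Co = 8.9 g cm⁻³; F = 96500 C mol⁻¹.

3.80 μm

Q = I·t = 0.9450 × 2952.0 = 2790 C; n(e⁻) = 0.02891 mol.
n(Co) = n(e⁻)/2 = 0.01445 mol, so m = 0.01445 × 58.93 = 0.8518 g.
Volume = m/ρ = 0.8518 / 8.9 = 0.09571 cm³.
Thickness = V/A = 0.09571 / 252 = 3.80 × 10⁻⁴ cm = 3.80 μm.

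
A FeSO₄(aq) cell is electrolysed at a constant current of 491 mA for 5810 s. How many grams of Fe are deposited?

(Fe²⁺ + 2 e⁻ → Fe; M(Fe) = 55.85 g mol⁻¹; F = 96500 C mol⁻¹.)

Q = I·t = 0.4910 A × 5810.0 s = 2853 C.
n(e⁻) = Q/F = 2853 / 96500 = 0.02956 mol.
Fe²⁺ + 2 e⁻ → Fe, so n(Fe) = n(e⁻)/2 = 0.01478 mol.
m = n·M = 0.01478 × 55.85 = 0.826 g.

0.826 g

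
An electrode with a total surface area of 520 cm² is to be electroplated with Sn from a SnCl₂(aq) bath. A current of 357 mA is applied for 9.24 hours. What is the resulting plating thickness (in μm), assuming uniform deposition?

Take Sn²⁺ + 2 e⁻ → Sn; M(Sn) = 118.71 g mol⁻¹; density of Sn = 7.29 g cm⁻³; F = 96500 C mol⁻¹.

Q = I·t = 0.3570 × 33264 = 11880 C; n(e⁻) = 0.1231 mol.
n(Sn) = n(e⁻)/2 = 0.06153 mol, so m = 0.06153 × 118.71 = 7.304 g.
Volume = m/ρ = 7.304 / 7.29 = 1.002 cm³.
Thickness = V/A = 1.002 / 520 = 0.00193 cm = 19.3 μm.

19.3 μm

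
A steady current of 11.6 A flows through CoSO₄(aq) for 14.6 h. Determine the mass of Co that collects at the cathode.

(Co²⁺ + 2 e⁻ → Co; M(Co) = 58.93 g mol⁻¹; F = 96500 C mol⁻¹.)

186 g

Q = I·t = 11.60 A × 52560 s = 609700 C.
n(e⁻) = Q/F = 609700 / 96500 = 6.318 mol.
Co²⁺ + 2 e⁻ → Co, so n(Co) = n(e⁻)/2 = 3.159 mol.
m = n·M = 3.159 × 58.93 = 186 g.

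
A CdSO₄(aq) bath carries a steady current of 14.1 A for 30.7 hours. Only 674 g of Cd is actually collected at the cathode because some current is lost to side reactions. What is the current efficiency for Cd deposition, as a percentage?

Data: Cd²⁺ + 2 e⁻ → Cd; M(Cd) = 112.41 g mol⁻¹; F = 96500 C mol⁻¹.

Q = I·t = 14.10 × 110520 = 1558000 C; n(e⁻) = 1558000/96500 = 16.15 mol.
Theoretical n(Cd) = n(e⁻)/2 = 8.074 mol, i.e. m_theo = 8.074 × 112.41 = 907.6 g.
Efficiency = m_actual / m_theo = 674 / 907.6 = 74.3 %.

74.3 %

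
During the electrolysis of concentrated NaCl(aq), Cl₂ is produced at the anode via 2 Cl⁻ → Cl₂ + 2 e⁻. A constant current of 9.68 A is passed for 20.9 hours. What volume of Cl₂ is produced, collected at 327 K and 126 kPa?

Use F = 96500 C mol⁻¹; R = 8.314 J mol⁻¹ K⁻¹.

Q = I·t = 9.680 A × 75240 s = 728300 C.
n(e⁻) = Q/F = 728300 / 96500 = 7.547 mol.
2 electrons are transferred per Cl₂ molecule, so n(Cl₂) = 7.547 / 2 = 3.774 mol.
V = nRT/P = (3.774 × 8.314 × 327) / (126 × 10³ Pa) = 0.0814 m³ = 81.4 L.

81.4 L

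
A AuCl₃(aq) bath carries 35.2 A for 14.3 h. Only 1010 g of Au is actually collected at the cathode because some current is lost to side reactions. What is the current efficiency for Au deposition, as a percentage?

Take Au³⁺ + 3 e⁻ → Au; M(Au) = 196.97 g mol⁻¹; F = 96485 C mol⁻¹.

81.9 %

Q = I·t = 35.20 × 51480 = 1812000 C; n(e⁻) = 1812000/96485 = 18.78 mol.
Theoretical n(Au) = n(e⁻)/3 = 6.260 mol, i.e. m_theo = 6.260 × 196.97 = 1233 g.
Efficiency = m_actual / m_theo = 1010 / 1233 = 81.9 %.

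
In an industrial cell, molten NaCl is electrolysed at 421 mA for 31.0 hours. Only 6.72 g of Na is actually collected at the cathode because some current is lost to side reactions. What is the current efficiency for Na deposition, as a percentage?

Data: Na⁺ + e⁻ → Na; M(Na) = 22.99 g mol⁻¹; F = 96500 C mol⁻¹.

60.0 %

Q = I·t = 0.4210 × 111600 = 46980 C; n(e⁻) = 46980/96500 = 0.4869 mol.
Theoretical n(Na) = n(e⁻)/1 = 0.4869 mol, i.e. m_theo = 0.4869 × 22.99 = 11.19 g.
Efficiency = m_actual / m_theo = 6.72 / 11.19 = 60.0 %.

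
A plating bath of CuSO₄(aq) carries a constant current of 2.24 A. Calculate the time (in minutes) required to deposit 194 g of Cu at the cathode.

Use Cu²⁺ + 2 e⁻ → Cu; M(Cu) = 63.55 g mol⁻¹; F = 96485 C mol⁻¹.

n(Cu) = m/M = 194 / 63.55 = 3.053 mol.
Each Cu atom requires 2 electrons, so n(e⁻) = 2 × 3.053 = 6.105 mol.
Q = n(e⁻)·F = 6.105 × 96485 = 589100 C.
t = Q/I = 589100 / 2.240 A = 263000 s = 4380 min.

4380 min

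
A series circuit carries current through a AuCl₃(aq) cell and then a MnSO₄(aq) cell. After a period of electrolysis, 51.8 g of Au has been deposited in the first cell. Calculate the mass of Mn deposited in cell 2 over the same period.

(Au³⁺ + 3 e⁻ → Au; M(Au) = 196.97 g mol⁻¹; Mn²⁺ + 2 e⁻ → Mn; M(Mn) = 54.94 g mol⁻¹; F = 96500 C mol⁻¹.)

21.7 g

n(Au) = 51.8 / 196.97 = 0.2630 mol.
Since Au³⁺ + 3 e⁻ → Au, n(e⁻) passed = 3 × 0.2630 = 0.7890 mol.
Cells in series carry the same charge, so the same 0.7890 mol of electrons passes through cell 2.
Mn²⁺ + 2 e⁻ → Mn, so n(Mn) = 0.7890 / 2 = 0.3945 mol.
m(Mn) = 0.3945 × 54.94 = 21.7 g.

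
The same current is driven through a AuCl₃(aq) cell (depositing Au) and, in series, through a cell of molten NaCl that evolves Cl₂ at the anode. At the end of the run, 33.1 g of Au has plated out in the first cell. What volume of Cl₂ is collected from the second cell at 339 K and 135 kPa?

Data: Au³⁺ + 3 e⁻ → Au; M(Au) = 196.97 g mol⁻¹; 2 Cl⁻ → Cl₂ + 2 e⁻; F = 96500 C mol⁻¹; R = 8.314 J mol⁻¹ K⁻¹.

5.26 L

n(Au) = 33.1 / 196.97 = 0.1680 mol, so n(e⁻) = 3 × 0.1680 = 0.5041 mol.
The cells are in series, so the same 0.5041 mol of electrons passes through the second cell.
2 Cl⁻ → Cl₂ + 2 e⁻ — 2 mol e⁻ per mol Cl₂, so n(Cl₂) = 0.5041/2 = 0.2521 mol.
V = nRT/P = (0.2521 × 8.314 × 339) / (135 × 10³) = 0.00526 m³ = 5.26 L.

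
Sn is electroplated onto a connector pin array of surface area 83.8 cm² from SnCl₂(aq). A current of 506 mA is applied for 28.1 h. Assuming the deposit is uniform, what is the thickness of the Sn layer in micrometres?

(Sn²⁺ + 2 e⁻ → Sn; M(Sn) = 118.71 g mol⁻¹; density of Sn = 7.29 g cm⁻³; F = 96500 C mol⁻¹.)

Q = I·t = 0.5060 × 101160 = 51190 C; n(e⁻) = 0.5304 mol.
n(Sn) = n(e⁻)/2 = 0.2652 mol, so m = 0.2652 × 118.71 = 31.48 g.
Volume = m/ρ = 31.48 / 7.29 = 4.319 cm³.
Thickness = V/A = 4.319 / 83.8 = 0.0515 cm = 515 μm.

515 μm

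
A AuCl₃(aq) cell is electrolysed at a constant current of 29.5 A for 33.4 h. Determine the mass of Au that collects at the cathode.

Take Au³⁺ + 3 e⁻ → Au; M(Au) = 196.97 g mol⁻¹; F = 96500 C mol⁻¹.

2410 g

Q = I·t = 29.50 A × 120240 s = 3547000 C.
n(e⁻) = Q/F = 3547000 / 96500 = 36.76 mol.
Au³⁺ + 3 e⁻ → Au, so n(Au) = n(e⁻)/3 = 12.25 mol.
m = n·M = 12.25 × 196.97 = 2410 g.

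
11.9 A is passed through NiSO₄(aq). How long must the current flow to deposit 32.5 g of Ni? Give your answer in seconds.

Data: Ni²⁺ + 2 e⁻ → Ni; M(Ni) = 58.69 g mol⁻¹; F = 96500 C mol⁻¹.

8980 s

n(Ni) = m/M = 32.5 / 58.69 = 0.5538 mol.
Each Ni atom requires 2 electrons, so n(e⁻) = 2 × 0.5538 = 1.108 mol.
Q = n(e⁻)·F = 1.108 × 96500 = 106900 C.
t = Q/I = 106900 / 11.90 A = 8981 s.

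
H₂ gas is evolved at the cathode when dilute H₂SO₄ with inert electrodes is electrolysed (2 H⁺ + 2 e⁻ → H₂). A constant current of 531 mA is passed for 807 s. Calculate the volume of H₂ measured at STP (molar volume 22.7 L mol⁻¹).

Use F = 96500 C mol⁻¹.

0.0504 L

Q = I·t = 0.5310 A × 807.00 s = 428.5 C.
n(e⁻) = Q/F = 428.5 / 96500 = 0.004441 mol.
2 electrons are transferred per H₂ molecule, so n(H₂) = 0.004441 / 2 = 0.002220 mol.
V = n × V_m = 0.002220 × 22.7 = 0.0504 L.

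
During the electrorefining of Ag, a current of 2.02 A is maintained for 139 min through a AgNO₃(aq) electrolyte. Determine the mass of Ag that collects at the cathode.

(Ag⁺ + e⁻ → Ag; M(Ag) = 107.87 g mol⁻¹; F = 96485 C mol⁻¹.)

Q = I·t = 2.020 A × 8340.0 s = 16850 C.
n(e⁻) = Q/F = 16850 / 96485 = 0.1746 mol.
Ag⁺ + e⁻ → Ag, so n(Ag) = n(e⁻)/1 = 0.1746 mol.
m = n·M = 0.1746 × 107.87 = 18.8 g.

18.8 g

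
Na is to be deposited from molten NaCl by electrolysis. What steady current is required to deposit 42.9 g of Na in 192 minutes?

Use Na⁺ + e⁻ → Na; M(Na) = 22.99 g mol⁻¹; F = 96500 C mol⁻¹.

15.6 A

n(Na) = 42.9 / 22.99 = 1.866 mol.
n(e⁻) = 1 × 1.866 = 1.866 mol.
Q = n(e⁻)·F = 1.866 × 96500 = 180100 C.
I = Q/t = 180100 / 11520 s = 15.6 A.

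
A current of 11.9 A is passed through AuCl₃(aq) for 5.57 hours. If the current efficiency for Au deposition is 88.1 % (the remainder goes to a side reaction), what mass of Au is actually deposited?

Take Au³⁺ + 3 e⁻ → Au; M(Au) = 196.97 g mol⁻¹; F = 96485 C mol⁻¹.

143 g

Q = I·t = 11.90 × 20052 = 238600 C.
n(e⁻) = 238600/96485 = 2.473 mol; theoretically n(Au) = 2.473/3 = 0.8244 mol, m_theo = 162.4 g.
At 88.1 % efficiency, m_actual = 0.881 × 162.4 = 143 g.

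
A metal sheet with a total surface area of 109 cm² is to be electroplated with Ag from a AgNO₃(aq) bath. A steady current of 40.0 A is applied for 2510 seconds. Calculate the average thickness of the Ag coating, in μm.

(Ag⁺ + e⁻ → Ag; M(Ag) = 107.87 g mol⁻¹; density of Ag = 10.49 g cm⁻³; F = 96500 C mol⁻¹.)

Q = I·t = 40.00 × 2510.0 = 100400 C; n(e⁻) = 1.040 mol.
n(Ag) = n(e⁻)/1 = 1.040 mol, so m = 1.040 × 107.87 = 112.2 g.
Volume = m/ρ = 112.2 / 10.49 = 10.70 cm³.
Thickness = V/A = 10.70 / 109 = 0.0982 cm = 982 μm.

982 μm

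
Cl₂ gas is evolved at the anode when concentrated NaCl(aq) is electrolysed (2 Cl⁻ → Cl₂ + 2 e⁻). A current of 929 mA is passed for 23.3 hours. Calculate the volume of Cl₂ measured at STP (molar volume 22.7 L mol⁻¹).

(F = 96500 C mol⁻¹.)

9.17 L

Q = I·t = 0.9290 A × 83880 s = 77920 C.
n(e⁻) = Q/F = 77920 / 96500 = 0.8075 mol.
2 electrons are transferred per Cl₂ molecule, so n(Cl₂) = 0.8075 / 2 = 0.4038 mol.
V = n × V_m = 0.4038 × 22.7 = 9.17 L.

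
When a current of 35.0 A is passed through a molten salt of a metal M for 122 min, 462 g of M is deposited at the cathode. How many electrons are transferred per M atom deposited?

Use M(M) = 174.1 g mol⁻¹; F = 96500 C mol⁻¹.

1

Q = I·t = 35.00 A × 7320.0 s = 256200 C, so n(e⁻) = 256200/96500 = 2.655 mol.
n(M) deposited = 462 / 174.1 = 2.654 mol.
Electrons per atom = n(e⁻)/n(M) = 2.655 / 2.654 = 1.00 ≈ 1, so the ion is M⁺.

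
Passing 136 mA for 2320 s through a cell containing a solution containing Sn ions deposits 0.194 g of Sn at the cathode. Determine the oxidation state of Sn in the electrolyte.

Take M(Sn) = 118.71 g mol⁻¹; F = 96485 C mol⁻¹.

Q = I·t = 0.1360 A × 2320.0 s = 315.5 C, so n(e⁻) = 315.5/96485 = 0.003270 mol.
n(Sn) deposited = 0.194 / 118.71 = 0.001634 mol.
Electrons per atom = n(e⁻)/n(Sn) = 0.003270 / 0.001634 = 2.00 ≈ 2, so the ion is Sn²⁺.

+2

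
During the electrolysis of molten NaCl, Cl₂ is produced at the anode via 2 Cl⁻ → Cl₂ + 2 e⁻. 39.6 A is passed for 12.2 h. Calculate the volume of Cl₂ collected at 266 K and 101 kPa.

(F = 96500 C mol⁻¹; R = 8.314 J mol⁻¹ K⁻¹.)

197 L

Q = I·t = 39.60 A × 43920 s = 1739000 C.
n(e⁻) = Q/F = 1739000 / 96500 = 18.02 mol.
2 electrons are transferred per Cl₂ molecule, so n(Cl₂) = 18.02 / 2 = 9.012 mol.
V = nRT/P = (9.012 × 8.314 × 266) / (101 × 10³ Pa) = 0.197 m³ = 197 L.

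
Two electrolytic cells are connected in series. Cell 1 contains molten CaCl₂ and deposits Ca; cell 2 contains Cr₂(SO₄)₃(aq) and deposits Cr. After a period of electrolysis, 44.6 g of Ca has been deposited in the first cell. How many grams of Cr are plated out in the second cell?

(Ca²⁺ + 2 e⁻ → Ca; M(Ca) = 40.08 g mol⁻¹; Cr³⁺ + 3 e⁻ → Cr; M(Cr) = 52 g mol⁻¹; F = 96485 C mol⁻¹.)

n(Ca) = 44.6 / 40.08 = 1.113 mol.
Since Ca²⁺ + 2 e⁻ → Ca, n(e⁻) passed = 2 × 1.113 = 2.226 mol.
Cells in series carry the same charge, so the same 2.226 mol of electrons passes through cell 2.
Cr³⁺ + 3 e⁻ → Cr, so n(Cr) = 2.226 / 3 = 0.7418 mol.
m(Cr) = 0.7418 × 52 = 38.6 g.

38.6 g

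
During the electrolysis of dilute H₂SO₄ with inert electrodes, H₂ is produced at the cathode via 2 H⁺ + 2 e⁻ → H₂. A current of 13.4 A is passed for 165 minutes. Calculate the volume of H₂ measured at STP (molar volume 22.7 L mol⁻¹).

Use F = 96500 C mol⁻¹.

Q = I·t = 13.40 A × 9900.0 s = 132700 C.
n(e⁻) = Q/F = 132700 / 96500 = 1.375 mol.
2 electrons are transferred per H₂ molecule, so n(H₂) = 1.375 / 2 = 0.6874 mol.
V = n × V_m = 0.6874 × 22.7 = 15.6 L.

15.6 L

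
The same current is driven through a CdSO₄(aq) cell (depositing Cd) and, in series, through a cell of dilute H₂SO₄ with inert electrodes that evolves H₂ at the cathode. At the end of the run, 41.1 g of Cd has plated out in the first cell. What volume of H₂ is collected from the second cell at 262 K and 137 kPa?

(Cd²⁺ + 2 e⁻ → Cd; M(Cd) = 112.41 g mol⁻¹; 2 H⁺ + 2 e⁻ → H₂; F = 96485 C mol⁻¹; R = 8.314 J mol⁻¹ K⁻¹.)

5.81 L

n(Cd) = 41.1 / 112.41 = 0.3656 mol, so n(e⁻) = 2 × 0.3656 = 0.7313 mol.
The cells are in series, so the same 0.7313 mol of electrons passes through the second cell.
2 H⁺ + 2 e⁻ → H₂ — 2 mol e⁻ per mol H₂, so n(H₂) = 0.7313/2 = 0.3656 mol.
V = nRT/P = (0.3656 × 8.314 × 262) / (137 × 10³) = 0.00581 m³ = 5.81 L.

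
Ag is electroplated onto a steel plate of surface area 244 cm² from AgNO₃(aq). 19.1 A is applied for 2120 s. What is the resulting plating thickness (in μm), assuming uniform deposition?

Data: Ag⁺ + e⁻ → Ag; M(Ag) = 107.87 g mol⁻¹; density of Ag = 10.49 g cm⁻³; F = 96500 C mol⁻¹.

Q = I·t = 19.10 × 2120.0 = 40490 C; n(e⁻) = 0.4196 mol.
n(Ag) = n(e⁻)/1 = 0.4196 mol, so m = 0.4196 × 107.87 = 45.26 g.
Volume = m/ρ = 45.26 / 10.49 = 4.315 cm³.
Thickness = V/A = 4.315 / 244 = 0.0177 cm = 177 μm.

177 μm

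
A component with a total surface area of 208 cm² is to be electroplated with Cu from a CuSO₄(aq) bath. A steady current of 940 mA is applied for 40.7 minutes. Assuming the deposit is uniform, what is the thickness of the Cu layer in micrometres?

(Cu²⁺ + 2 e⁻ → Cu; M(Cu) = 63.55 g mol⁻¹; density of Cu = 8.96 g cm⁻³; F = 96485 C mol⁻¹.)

4.06 μm

Q = I·t = 0.9400 × 2442.0 = 2295 C; n(e⁻) = 0.02379 mol.
n(Cu) = n(e⁻)/2 = 0.01190 mol, so m = 0.01190 × 63.55 = 0.7560 g.
Volume = m/ρ = 0.7560 / 8.96 = 0.08437 cm³.
Thickness = V/A = 0.08437 / 208 = 4.06 × 10⁻⁴ cm = 4.06 μm.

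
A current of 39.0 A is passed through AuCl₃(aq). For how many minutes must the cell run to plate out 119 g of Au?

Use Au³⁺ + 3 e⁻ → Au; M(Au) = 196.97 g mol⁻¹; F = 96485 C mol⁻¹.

n(Au) = m/M = 119 / 196.97 = 0.6042 mol.
Each Au atom requires 3 electrons, so n(e⁻) = 3 × 0.6042 = 1.812 mol.
Q = n(e⁻)·F = 1.812 × 96485 = 174900 C.
t = Q/I = 174900 / 39.00 A = 4484 s = 74.7 min.

74.7 min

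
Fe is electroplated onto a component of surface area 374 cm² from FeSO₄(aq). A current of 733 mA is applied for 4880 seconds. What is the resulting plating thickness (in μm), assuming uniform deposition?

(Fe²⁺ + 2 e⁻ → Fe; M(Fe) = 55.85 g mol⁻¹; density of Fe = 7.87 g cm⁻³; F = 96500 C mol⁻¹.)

3.52 μm

Q = I·t = 0.7330 × 4880.0 = 3577 C; n(e⁻) = 0.03707 mol.
n(Fe) = n(e⁻)/2 = 0.01853 mol, so m = 0.01853 × 55.85 = 1.035 g.
Volume = m/ρ = 1.035 / 7.87 = 0.1315 cm³.
Thickness = V/A = 0.1315 / 374 = 3.52 × 10⁻⁴ cm = 3.52 μm.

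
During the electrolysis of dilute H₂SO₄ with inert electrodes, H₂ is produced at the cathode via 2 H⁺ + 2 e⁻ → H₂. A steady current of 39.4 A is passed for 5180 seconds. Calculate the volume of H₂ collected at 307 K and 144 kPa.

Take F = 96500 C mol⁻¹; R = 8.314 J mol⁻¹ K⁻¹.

Q = I·t = 39.40 A × 5180.0 s = 204100 C.
n(e⁻) = Q/F = 204100 / 96500 = 2.115 mol.
2 electrons are transferred per H₂ molecule, so n(H₂) = 2.115 / 2 = 1.057 mol.
V = nRT/P = (1.057 × 8.314 × 307) / (144 × 10³ Pa) = 0.0187 m³ = 18.7 L.

18.7 L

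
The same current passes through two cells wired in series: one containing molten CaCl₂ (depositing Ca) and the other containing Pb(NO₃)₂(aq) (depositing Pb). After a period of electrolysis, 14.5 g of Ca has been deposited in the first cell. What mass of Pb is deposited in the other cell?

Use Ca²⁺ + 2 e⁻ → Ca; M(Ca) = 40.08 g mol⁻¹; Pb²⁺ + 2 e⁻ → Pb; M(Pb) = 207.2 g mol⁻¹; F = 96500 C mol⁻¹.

n(Ca) = 14.5 / 40.08 = 0.3618 mol.
Since Ca²⁺ + 2 e⁻ → Ca, n(e⁻) passed = 2 × 0.3618 = 0.7236 mol.
Cells in series carry the same charge, so the same 0.7236 mol of electrons passes through cell 2.
Pb²⁺ + 2 e⁻ → Pb, so n(Pb) = 0.7236 / 2 = 0.3618 mol.
m(Pb) = 0.3618 × 207.2 = 75.0 g.

75.0 g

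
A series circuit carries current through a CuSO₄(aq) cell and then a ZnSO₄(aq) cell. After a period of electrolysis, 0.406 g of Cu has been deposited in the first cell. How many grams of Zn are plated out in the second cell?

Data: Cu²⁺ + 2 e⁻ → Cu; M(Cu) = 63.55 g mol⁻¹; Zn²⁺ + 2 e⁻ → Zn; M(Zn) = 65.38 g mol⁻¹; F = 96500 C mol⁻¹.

0.418 g

n(Cu) = 0.406 / 63.55 = 0.006389 mol.
Since Cu²⁺ + 2 e⁻ → Cu, n(e⁻) passed = 2 × 0.006389 = 0.01278 mol.
Cells in series carry the same charge, so the same 0.01278 mol of electrons passes through cell 2.
Zn²⁺ + 2 e⁻ → Zn, so n(Zn) = 0.01278 / 2 = 0.006389 mol.
m(Zn) = 0.006389 × 65.38 = 0.418 g.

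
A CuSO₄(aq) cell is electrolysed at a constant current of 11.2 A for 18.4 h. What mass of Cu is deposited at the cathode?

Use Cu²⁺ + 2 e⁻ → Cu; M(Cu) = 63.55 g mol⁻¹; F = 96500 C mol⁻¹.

Q = I·t = 11.20 A × 66240 s = 741900 C.
n(e⁻) = Q/F = 741900 / 96500 = 7.688 mol.
Cu²⁺ + 2 e⁻ → Cu, so n(Cu) = n(e⁻)/2 = 3.844 mol.
m = n·M = 3.844 × 63.55 = 244 g.

244 g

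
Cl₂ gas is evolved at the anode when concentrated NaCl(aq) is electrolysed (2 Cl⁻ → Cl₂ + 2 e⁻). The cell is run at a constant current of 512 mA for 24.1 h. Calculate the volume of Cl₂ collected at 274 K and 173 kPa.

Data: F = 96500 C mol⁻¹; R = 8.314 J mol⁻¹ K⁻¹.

3.03 L

Q = I·t = 0.5120 A × 86760 s = 44420 C.
n(e⁻) = Q/F = 44420 / 96500 = 0.4603 mol.
2 electrons are transferred per Cl₂ molecule, so n(Cl₂) = 0.4603 / 2 = 0.2302 mol.
V = nRT/P = (0.2302 × 8.314 × 274) / (173 × 10³ Pa) = 0.00303 m³ = 3.03 L.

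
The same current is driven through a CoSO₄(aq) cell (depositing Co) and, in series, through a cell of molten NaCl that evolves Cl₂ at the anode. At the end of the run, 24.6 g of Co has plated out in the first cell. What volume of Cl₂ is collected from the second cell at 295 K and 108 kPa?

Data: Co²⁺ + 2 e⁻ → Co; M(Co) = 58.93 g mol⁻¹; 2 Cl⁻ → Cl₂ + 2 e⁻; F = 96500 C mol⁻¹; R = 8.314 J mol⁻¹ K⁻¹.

n(Co) = 24.6 / 58.93 = 0.4174 mol, so n(e⁻) = 2 × 0.4174 = 0.8349 mol.
The cells are in series, so the same 0.8349 mol of electrons passes through the second cell.
2 Cl⁻ → Cl₂ + 2 e⁻ — 2 mol e⁻ per mol Cl₂, so n(Cl₂) = 0.8349/2 = 0.4174 mol.
V = nRT/P = (0.4174 × 8.314 × 295) / (108 × 10³) = 0.00948 m³ = 9.48 L.

9.48 L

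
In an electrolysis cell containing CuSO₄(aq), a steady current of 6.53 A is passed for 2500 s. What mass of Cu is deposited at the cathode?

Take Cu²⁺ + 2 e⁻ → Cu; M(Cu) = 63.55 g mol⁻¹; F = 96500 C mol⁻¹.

Q = I·t = 6.530 A × 2500.0 s = 16320 C.
n(e⁻) = Q/F = 16320 / 96500 = 0.1692 mol.
Cu²⁺ + 2 e⁻ → Cu, so n(Cu) = n(e⁻)/2 = 0.08459 mol.
m = n·M = 0.08459 × 63.55 = 5.38 g.

5.38 g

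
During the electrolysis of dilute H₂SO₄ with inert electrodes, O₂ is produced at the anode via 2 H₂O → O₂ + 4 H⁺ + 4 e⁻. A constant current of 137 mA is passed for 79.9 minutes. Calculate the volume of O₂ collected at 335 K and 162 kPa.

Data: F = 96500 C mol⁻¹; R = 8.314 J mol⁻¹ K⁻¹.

0.0293 L

Q = I·t = 0.1370 A × 4794.0 s = 656.8 C.
n(e⁻) = Q/F = 656.8 / 96500 = 0.006806 mol.
4 electrons are transferred per O₂ molecule, so n(O₂) = 0.006806 / 4 = 0.001701 mol.
V = nRT/P = (0.001701 × 8.314 × 335) / (162 × 10³ Pa) = 2.93 × 10⁻⁵ m³ = 0.0293 L.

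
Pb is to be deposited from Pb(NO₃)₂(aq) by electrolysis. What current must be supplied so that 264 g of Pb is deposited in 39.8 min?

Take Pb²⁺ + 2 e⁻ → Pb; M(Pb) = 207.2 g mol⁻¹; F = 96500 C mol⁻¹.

n(Pb) = 264 / 207.2 = 1.274 mol.
n(e⁻) = 2 × 1.274 = 2.548 mol.
Q = n(e⁻)·F = 2.548 × 96500 = 245900 C.
I = Q/t = 245900 / 2388.0 s = 103 A.

103 A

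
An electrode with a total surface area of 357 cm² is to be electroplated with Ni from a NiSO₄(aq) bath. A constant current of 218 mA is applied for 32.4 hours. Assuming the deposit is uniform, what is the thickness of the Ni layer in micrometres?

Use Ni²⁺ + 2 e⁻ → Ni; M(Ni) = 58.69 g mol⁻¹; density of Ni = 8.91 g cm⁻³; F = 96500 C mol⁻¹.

Q = I·t = 0.2180 × 116640 = 25430 C; n(e⁻) = 0.2635 mol.
n(Ni) = n(e⁻)/2 = 0.1317 mol, so m = 0.1317 × 58.69 = 7.732 g.
Volume = m/ρ = 7.732 / 8.91 = 0.8678 cm³.
Thickness = V/A = 0.8678 / 357 = 0.00243 cm = 24.3 μm.

24.3 μm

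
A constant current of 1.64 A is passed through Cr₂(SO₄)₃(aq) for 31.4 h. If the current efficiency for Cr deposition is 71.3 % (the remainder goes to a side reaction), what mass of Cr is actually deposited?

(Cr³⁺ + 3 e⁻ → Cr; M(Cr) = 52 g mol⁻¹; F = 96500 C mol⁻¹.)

Q = I·t = 1.640 × 113040 = 185400 C.
n(e⁻) = 185400/96500 = 1.921 mol; theoretically n(Cr) = 1.921/3 = 0.6404 mol, m_theo = 33.30 g.
At 71.3 % efficiency, m_actual = 0.713 × 33.30 = 23.7 g.

23.7 g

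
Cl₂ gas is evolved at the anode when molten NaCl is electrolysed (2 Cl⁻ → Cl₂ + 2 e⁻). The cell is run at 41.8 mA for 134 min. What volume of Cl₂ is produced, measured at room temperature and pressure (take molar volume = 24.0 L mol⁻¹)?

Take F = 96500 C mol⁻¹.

0.0418 L

Q = I·t = 0.04180 A × 8040.0 s = 336.1 C.
n(e⁻) = Q/F = 336.1 / 96500 = 0.003483 mol.
2 electrons are transferred per Cl₂ molecule, so n(Cl₂) = 0.003483 / 2 = 0.001741 mol.
V = n × V_m = 0.001741 × 24.0 = 0.0418 L.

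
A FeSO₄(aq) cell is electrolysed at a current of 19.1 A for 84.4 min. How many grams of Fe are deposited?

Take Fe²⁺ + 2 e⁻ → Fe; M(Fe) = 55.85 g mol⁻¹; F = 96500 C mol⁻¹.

Q = I·t = 19.10 A × 5064.0 s = 96720 C.
n(e⁻) = Q/F = 96720 / 96500 = 1.002 mol.
Fe²⁺ + 2 e⁻ → Fe, so n(Fe) = n(e⁻)/2 = 0.5012 mol.
m = n·M = 0.5012 × 55.85 = 28.0 g.

28.0 g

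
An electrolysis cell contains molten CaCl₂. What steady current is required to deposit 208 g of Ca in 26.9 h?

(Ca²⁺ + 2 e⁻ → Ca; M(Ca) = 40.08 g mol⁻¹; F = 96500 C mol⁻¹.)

10.3 A

n(Ca) = 208 / 40.08 = 5.190 mol.
n(e⁻) = 2 × 5.190 = 10.38 mol.
Q = n(e⁻)·F = 10.38 × 96500 = 1002000 C.
I = Q/t = 1002000 / 96840 s = 10.3 A.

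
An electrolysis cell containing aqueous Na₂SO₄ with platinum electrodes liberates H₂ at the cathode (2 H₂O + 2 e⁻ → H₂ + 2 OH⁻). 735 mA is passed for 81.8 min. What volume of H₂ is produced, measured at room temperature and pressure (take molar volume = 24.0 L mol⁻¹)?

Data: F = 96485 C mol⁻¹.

Q = I·t = 0.7350 A × 4908.0 s = 3607 C.
n(e⁻) = Q/F = 3607 / 96485 = 0.03739 mol.
2 electrons are transferred per H₂ molecule, so n(H₂) = 0.03739 / 2 = 0.01869 mol.
V = n × V_m = 0.01869 × 24.0 = 0.449 L.

0.449 L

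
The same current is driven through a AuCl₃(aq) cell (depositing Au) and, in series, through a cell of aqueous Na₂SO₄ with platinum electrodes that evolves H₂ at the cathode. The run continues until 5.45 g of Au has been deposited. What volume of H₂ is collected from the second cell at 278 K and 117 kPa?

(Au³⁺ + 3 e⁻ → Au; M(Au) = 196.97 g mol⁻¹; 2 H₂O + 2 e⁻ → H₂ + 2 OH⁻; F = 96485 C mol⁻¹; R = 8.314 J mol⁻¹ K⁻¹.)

0.820 L

n(Au) = 5.45 / 196.97 = 0.02767 mol, so n(e⁻) = 3 × 0.02767 = 0.08301 mol.
The cells are in series, so the same 0.08301 mol of electrons passes through the second cell.
2 H₂O + 2 e⁻ → H₂ + 2 OH⁻ — 2 mol e⁻ per mol H₂, so n(H₂) = 0.08301/2 = 0.04150 mol.
V = nRT/P = (0.04150 × 8.314 × 278) / (117 × 10³) = 8.20 × 10⁻⁴ m³ = 0.820 L.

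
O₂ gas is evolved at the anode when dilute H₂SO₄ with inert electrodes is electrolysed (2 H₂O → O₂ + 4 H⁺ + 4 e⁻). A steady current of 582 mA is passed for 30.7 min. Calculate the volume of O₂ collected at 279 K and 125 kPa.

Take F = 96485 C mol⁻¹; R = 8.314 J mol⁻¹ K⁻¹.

0.0515 L

Q = I·t = 0.5820 A × 1842.0 s = 1072 C.
n(e⁻) = Q/F = 1072 / 96485 = 0.01111 mol.
4 electrons are transferred per O₂ molecule, so n(O₂) = 0.01111 / 4 = 0.002778 mol.
V = nRT/P = (0.002778 × 8.314 × 279) / (125 × 10³ Pa) = 5.15 × 10⁻⁵ m³ = 0.0515 L.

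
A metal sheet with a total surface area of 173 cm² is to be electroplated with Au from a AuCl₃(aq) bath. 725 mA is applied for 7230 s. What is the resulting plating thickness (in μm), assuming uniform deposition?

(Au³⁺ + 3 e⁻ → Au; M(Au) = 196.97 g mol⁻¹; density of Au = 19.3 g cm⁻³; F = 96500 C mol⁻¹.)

Q = I·t = 0.7250 × 7230.0 = 5242 C; n(e⁻) = 0.05432 mol.
n(Au) = n(e⁻)/3 = 0.01811 mol, so m = 0.01811 × 196.97 = 3.566 g.
Volume = m/ρ = 3.566 / 19.3 = 0.1848 cm³.
Thickness = V/A = 0.1848 / 173 = 0.00107 cm = 10.7 μm.

10.7 μm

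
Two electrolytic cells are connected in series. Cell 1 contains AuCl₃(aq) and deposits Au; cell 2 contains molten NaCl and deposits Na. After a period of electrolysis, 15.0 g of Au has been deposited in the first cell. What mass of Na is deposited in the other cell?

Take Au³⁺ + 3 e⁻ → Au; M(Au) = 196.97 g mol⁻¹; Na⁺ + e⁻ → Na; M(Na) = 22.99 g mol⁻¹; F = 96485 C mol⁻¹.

n(Au) = 15.0 / 196.97 = 0.07615 mol.
Since Au³⁺ + 3 e⁻ → Au, n(e⁻) passed = 3 × 0.07615 = 0.2285 mol.
Cells in series carry the same charge, so the same 0.2285 mol of electrons passes through cell 2.
Na⁺ + e⁻ → Na, so n(Na) = 0.2285 / 1 = 0.2285 mol.
m(Na) = 0.2285 × 22.99 = 5.25 g.

5.25 g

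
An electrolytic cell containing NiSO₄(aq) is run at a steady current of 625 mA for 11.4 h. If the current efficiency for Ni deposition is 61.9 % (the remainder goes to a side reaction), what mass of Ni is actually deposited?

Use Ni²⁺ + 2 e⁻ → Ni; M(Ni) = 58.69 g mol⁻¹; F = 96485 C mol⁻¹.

4.83 g

Q = I·t = 0.6250 × 41040 = 25650 C.
n(e⁻) = 25650/96485 = 0.2658 mol; theoretically n(Ni) = 0.2658/2 = 0.1329 mol, m_theo = 7.801 g.
At 61.9 % efficiency, m_actual = 0.619 × 7.801 = 4.83 g.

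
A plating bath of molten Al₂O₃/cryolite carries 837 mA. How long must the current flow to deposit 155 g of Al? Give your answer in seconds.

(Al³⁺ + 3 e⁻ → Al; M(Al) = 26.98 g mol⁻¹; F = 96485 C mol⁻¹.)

n(Al) = m/M = 155 / 26.98 = 5.745 mol.
Each Al atom requires 3 electrons, so n(e⁻) = 3 × 5.745 = 17.23 mol.
Q = n(e⁻)·F = 17.23 × 96485 = 1663000 C.
t = Q/I = 1663000 / 0.8370 A = 1987000 s.

1.99 × 10⁶ s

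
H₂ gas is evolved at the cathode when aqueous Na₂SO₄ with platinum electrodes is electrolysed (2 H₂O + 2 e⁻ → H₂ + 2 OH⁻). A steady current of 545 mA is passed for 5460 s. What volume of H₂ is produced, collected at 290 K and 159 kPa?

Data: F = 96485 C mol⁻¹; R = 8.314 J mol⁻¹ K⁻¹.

0.234 L

Q = I·t = 0.5450 A × 5460.0 s = 2976 C.
n(e⁻) = Q/F = 2976 / 96485 = 0.03084 mol.
2 electrons are transferred per H₂ molecule, so n(H₂) = 0.03084 / 2 = 0.01542 mol.
V = nRT/P = (0.01542 × 8.314 × 290) / (159 × 10³ Pa) = 2.34 × 10⁻⁴ m³ = 0.234 L.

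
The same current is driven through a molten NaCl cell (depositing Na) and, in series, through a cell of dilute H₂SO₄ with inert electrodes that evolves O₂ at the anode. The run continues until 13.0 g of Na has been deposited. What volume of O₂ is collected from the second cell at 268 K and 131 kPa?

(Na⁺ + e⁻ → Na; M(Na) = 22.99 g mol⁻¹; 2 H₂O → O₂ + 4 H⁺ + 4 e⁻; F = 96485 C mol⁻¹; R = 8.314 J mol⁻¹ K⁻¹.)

n(Na) = 13.0 / 22.99 = 0.5655 mol, so n(e⁻) = 1 × 0.5655 = 0.5655 mol.
The cells are in series, so the same 0.5655 mol of electrons passes through the second cell.
2 H₂O → O₂ + 4 H⁺ + 4 e⁻ — 4 mol e⁻ per mol O₂, so n(O₂) = 0.5655/4 = 0.1414 mol.
V = nRT/P = (0.1414 × 8.314 × 268) / (131 × 10³) = 0.00240 m³ = 2.40 L.

2.40 L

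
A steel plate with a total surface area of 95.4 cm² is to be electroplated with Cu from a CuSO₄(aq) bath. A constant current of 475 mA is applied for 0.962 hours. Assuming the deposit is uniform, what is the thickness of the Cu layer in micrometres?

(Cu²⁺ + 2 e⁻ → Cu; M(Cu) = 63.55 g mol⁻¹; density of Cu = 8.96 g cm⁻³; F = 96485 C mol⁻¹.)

Q = I·t = 0.4750 × 3463.2 = 1645 C; n(e⁻) = 0.01705 mol.
n(Cu) = n(e⁻)/2 = 0.008525 mol, so m = 0.008525 × 63.55 = 0.5417 g.
Volume = m/ρ = 0.5417 / 8.96 = 0.06046 cm³.
Thickness = V/A = 0.06046 / 95.4 = 6.34 × 10⁻⁴ cm = 6.34 μm.

6.34 μm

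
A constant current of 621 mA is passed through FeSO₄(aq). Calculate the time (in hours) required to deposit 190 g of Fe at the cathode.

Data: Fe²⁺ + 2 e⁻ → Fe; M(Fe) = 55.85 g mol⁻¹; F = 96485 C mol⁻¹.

294 h

n(Fe) = m/M = 190 / 55.85 = 3.402 mol.
Each Fe atom requires 2 electrons, so n(e⁻) = 2 × 3.402 = 6.804 mol.
Q = n(e⁻)·F = 6.804 × 96485 = 656500 C.
t = Q/I = 656500 / 0.6210 A = 1057000 s = 294 h.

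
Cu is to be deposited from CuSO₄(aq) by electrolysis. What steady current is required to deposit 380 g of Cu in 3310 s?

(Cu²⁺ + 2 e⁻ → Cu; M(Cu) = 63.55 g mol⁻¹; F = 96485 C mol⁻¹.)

349 A

n(Cu) = 380 / 63.55 = 5.980 mol.
n(e⁻) = 2 × 5.980 = 11.96 mol.
Q = n(e⁻)·F = 11.96 × 96485 = 1154000 C.
I = Q/t = 1154000 / 3310.0 s = 349 A.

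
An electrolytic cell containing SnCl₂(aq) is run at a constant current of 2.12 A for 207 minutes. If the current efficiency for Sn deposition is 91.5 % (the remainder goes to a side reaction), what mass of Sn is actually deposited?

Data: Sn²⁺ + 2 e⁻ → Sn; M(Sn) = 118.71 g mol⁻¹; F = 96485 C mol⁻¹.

14.8 g

Q = I·t = 2.120 × 12420 = 26330 C.
n(e⁻) = 26330/96485 = 0.2729 mol; theoretically n(Sn) = 0.2729/2 = 0.1364 mol, m_theo = 16.20 g.
At 91.5 % efficiency, m_actual = 0.915 × 16.20 = 14.8 g.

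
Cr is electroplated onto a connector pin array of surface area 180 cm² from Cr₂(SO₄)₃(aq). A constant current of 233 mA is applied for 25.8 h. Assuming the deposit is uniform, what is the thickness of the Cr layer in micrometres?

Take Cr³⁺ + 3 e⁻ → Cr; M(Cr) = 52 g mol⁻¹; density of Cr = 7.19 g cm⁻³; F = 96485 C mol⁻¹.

30.0 μm

Q = I·t = 0.2330 × 92880 = 21640 C; n(e⁻) = 0.2243 mol.
n(Cr) = n(e⁻)/3 = 0.07476 mol, so m = 0.07476 × 52 = 3.888 g.
Volume = m/ρ = 3.888 / 7.19 = 0.5407 cm³.
Thickness = V/A = 0.5407 / 180 = 0.00300 cm = 30.0 μm.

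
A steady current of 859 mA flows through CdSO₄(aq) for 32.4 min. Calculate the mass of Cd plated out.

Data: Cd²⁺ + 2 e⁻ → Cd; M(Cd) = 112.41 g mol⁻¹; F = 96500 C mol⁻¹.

Q = I·t = 0.8590 A × 1944.0 s = 1670 C.
n(e⁻) = Q/F = 1670 / 96500 = 0.01730 mol.
Cd²⁺ + 2 e⁻ → Cd, so n(Cd) = n(e⁻)/2 = 0.008652 mol.
m = n·M = 0.008652 × 112.41 = 0.973 g.

0.973 g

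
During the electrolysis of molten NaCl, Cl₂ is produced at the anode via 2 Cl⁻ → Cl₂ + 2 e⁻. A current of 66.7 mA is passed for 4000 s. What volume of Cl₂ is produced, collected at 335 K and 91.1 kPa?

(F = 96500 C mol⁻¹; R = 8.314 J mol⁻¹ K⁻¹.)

Q = I·t = 0.06670 A × 4000.0 s = 266.8 C.
n(e⁻) = Q/F = 266.8 / 96500 = 0.002765 mol.
2 electrons are transferred per Cl₂ molecule, so n(Cl₂) = 0.002765 / 2 = 0.001382 mol.
V = nRT/P = (0.001382 × 8.314 × 335) / (91.1 × 10³ Pa) = 4.23 × 10⁻⁵ m³ = 0.0423 L.

0.0423 L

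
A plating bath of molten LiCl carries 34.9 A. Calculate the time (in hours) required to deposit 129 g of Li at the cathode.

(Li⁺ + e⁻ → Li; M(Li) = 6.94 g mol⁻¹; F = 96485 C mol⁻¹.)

14.3 h

n(Li) = m/M = 129 / 6.94 = 18.59 mol.
Each Li atom requires 1 electron, so n(e⁻) = 1 × 18.59 = 18.59 mol.
Q = n(e⁻)·F = 18.59 × 96485 = 1793000 C.
t = Q/I = 1793000 / 34.90 A = 51390 s = 14.3 h.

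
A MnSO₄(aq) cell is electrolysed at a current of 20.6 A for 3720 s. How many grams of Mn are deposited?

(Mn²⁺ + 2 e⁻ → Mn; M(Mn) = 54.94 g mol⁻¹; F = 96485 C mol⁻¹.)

Q = I·t = 20.60 A × 3720.0 s = 76630 C.
n(e⁻) = Q/F = 76630 / 96485 = 0.7942 mol.
Mn²⁺ + 2 e⁻ → Mn, so n(Mn) = n(e⁻)/2 = 0.3971 mol.
m = n·M = 0.3971 × 54.94 = 21.8 g.

21.8 g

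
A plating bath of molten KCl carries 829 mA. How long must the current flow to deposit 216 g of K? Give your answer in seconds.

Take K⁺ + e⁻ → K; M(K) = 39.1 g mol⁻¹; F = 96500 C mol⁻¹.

n(K) = m/M = 216 / 39.1 = 5.524 mol.
Each K atom requires 1 electron, so n(e⁻) = 1 × 5.524 = 5.524 mol.
Q = n(e⁻)·F = 5.524 × 96500 = 533100 C.
t = Q/I = 533100 / 0.8290 A = 643100 s.

6.43 × 10⁵ s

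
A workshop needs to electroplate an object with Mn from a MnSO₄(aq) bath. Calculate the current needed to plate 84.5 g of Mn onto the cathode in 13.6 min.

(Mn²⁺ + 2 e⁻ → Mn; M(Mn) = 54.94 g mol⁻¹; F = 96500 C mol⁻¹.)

364 A

n(Mn) = 84.5 / 54.94 = 1.538 mol.
n(e⁻) = 2 × 1.538 = 3.076 mol.
Q = n(e⁻)·F = 3.076 × 96500 = 296800 C.
I = Q/t = 296800 / 816.00 s = 364 A.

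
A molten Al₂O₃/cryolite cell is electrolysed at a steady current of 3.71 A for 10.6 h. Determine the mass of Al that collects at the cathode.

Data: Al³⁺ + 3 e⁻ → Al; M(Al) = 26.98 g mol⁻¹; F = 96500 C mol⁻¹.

13.2 g

Q = I·t = 3.710 A × 38160 s = 141600 C.
n(e⁻) = Q/F = 141600 / 96500 = 1.467 mol.
Al³⁺ + 3 e⁻ → Al, so n(Al) = n(e⁻)/3 = 0.4890 mol.
m = n·M = 0.4890 × 26.98 = 13.2 g.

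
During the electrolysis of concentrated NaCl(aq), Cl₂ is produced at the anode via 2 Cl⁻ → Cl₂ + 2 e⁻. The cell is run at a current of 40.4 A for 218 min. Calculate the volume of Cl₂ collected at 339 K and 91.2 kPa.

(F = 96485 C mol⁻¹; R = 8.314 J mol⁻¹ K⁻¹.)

Q = I·t = 40.40 A × 13080 s = 528400 C.
n(e⁻) = Q/F = 528400 / 96485 = 5.477 mol.
2 electrons are transferred per Cl₂ molecule, so n(Cl₂) = 5.477 / 2 = 2.738 mol.
V = nRT/P = (2.738 × 8.314 × 339) / (91.2 × 10³ Pa) = 0.0846 m³ = 84.6 L.

84.6 L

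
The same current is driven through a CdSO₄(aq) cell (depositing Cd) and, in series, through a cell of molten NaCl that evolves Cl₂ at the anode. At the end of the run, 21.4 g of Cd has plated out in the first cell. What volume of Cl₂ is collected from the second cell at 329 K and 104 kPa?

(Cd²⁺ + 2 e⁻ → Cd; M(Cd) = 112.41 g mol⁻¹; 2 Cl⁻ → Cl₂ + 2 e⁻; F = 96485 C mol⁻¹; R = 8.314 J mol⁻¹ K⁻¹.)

n(Cd) = 21.4 / 112.41 = 0.1904 mol, so n(e⁻) = 2 × 0.1904 = 0.3807 mol.
The cells are in series, so the same 0.3807 mol of electrons passes through the second cell.
2 Cl⁻ → Cl₂ + 2 e⁻ — 2 mol e⁻ per mol Cl₂, so n(Cl₂) = 0.3807/2 = 0.1904 mol.
V = nRT/P = (0.1904 × 8.314 × 329) / (104 × 10³) = 0.00501 m³ = 5.01 L.

5.01 L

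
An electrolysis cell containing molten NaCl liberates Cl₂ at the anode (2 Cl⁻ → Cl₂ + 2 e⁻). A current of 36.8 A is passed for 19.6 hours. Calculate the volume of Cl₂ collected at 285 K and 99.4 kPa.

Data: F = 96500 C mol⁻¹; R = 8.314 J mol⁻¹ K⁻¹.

321 L

Q = I·t = 36.80 A × 70560 s = 2597000 C.
n(e⁻) = Q/F = 2597000 / 96500 = 26.91 mol.
2 electrons are transferred per Cl₂ molecule, so n(Cl₂) = 26.91 / 2 = 13.45 mol.
V = nRT/P = (13.45 × 8.314 × 285) / (99.4 × 10³ Pa) = 0.321 m³ = 321 L.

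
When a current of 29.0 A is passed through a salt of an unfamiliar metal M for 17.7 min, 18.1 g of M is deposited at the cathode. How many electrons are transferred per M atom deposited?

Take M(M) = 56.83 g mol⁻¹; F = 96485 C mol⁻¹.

Q = I·t = 29.00 A × 1062.0 s = 30800 C, so n(e⁻) = 30800/96485 = 0.3192 mol.
n(M) deposited = 18.1 / 56.83 = 0.3185 mol.
Electrons per atom = n(e⁻)/n(M) = 0.3192 / 0.3185 = 1.00 ≈ 1, so the ion is M⁺.

1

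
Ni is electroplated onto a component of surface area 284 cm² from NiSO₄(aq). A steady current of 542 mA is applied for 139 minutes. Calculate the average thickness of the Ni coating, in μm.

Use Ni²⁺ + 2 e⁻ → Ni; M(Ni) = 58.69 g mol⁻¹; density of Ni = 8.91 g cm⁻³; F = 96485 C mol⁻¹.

5.43 μm

Q = I·t = 0.5420 × 8340.0 = 4520 C; n(e⁻) = 0.04685 mol.
n(Ni) = n(e⁻)/2 = 0.02342 mol, so m = 0.02342 × 58.69 = 1.375 g.
Volume = m/ρ = 1.375 / 8.91 = 0.1543 cm³.
Thickness = V/A = 0.1543 / 284 = 5.43 × 10⁻⁴ cm = 5.43 μm.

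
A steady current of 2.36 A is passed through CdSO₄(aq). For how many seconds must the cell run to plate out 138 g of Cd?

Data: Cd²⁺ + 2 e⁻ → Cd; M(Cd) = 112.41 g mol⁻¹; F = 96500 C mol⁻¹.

1.00 × 10⁵ s

n(Cd) = m/M = 138 / 112.41 = 1.228 mol.
Each Cd atom requires 2 electrons, so n(e⁻) = 2 × 1.228 = 2.455 mol.
Q = n(e⁻)·F = 2.455 × 96500 = 236900 C.
t = Q/I = 236900 / 2.360 A = 100400 s.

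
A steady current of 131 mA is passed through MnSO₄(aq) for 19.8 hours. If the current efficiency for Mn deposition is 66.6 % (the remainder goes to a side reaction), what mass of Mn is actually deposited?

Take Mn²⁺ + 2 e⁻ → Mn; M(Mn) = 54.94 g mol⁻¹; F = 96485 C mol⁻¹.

1.77 g

Q = I·t = 0.1310 × 71280 = 9338 C.
n(e⁻) = 9338/96485 = 0.09678 mol; theoretically n(Mn) = 0.09678/2 = 0.04839 mol, m_theo = 2.659 g.
At 66.6 % efficiency, m_actual = 0.666 × 2.659 = 1.77 g.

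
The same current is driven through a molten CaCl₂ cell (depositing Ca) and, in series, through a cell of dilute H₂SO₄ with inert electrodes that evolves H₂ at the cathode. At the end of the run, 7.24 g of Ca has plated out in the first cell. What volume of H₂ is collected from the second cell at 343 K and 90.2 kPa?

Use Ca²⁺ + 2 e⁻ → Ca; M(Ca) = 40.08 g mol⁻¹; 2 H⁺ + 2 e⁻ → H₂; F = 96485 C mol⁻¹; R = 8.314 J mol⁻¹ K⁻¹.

n(Ca) = 7.24 / 40.08 = 0.1806 mol, so n(e⁻) = 2 × 0.1806 = 0.3613 mol.
The cells are in series, so the same 0.3613 mol of electrons passes through the second cell.
2 H⁺ + 2 e⁻ → H₂ — 2 mol e⁻ per mol H₂, so n(H₂) = 0.3613/2 = 0.1806 mol.
V = nRT/P = (0.1806 × 8.314 × 343) / (90.2 × 10³) = 0.00571 m³ = 5.71 L.

5.71 L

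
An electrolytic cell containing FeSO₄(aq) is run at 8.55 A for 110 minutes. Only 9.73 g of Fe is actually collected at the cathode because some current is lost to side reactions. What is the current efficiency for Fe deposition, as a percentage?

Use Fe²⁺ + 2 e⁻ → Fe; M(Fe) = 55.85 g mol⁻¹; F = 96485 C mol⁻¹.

59.6 %

Q = I·t = 8.550 × 6600.0 = 56430 C; n(e⁻) = 56430/96485 = 0.5849 mol.
Theoretical n(Fe) = n(e⁻)/2 = 0.2924 mol, i.e. m_theo = 0.2924 × 55.85 = 16.33 g.
Efficiency = m_actual / m_theo = 9.73 / 16.33 = 59.6 %.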